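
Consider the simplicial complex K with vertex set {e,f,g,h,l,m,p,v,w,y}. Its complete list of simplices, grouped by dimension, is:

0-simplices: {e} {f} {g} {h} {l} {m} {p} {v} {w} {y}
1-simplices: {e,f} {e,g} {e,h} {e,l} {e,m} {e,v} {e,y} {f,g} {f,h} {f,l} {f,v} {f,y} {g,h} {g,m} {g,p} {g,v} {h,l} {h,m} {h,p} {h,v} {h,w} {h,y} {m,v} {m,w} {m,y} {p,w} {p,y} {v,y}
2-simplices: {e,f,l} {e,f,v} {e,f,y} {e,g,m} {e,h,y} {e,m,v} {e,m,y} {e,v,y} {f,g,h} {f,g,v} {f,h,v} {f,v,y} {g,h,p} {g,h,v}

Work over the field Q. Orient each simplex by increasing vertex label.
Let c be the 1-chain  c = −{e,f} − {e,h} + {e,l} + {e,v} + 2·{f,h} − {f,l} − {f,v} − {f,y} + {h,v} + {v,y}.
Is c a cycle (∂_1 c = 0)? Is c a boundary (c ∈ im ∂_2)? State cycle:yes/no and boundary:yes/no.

cycle:yes boundary:no

n_0=10 n_1=28 n_2=14  [Q]
∂1: piv[ef,eg,eh,el,em,ev,ey,gp,hw] rk=9  ker:fg,fh,fl,fv,fy,gh,gm,gv,hl,hm,hp,hv,hy,mv,mw,my,pw,py,vy
∂2: piv[efl,efv,efy,egm,ehy,emv,emy,evy,fgh,fgv,fhv,ghp] rk=12  ker:fvy,ghv
∂1c = 0
c vs im∂2: residual ≠ 0 ⇒ not boundary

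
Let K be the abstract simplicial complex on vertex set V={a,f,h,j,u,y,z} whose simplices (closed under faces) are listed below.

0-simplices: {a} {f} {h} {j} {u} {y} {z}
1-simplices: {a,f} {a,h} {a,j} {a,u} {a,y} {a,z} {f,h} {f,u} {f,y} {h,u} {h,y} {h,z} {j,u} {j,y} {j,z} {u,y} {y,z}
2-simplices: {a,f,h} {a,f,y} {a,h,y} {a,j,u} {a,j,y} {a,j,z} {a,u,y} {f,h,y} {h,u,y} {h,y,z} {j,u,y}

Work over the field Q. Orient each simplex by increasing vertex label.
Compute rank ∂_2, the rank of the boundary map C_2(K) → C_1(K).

n_0=7 n_1=17 n_2=11  [Q]
∂1: piv[af,ah,aj,au,ay,az] rk=6  ker:fh,fu,fy,hu,hy,hz,ju,jy,jz,uy,yz
∂2: piv[afh,afy,ahy,aju,ajy,ajz,auy,huy,hyz] rk=9  ker:fhy,juy
rk∂_2=9

rank∂_2=9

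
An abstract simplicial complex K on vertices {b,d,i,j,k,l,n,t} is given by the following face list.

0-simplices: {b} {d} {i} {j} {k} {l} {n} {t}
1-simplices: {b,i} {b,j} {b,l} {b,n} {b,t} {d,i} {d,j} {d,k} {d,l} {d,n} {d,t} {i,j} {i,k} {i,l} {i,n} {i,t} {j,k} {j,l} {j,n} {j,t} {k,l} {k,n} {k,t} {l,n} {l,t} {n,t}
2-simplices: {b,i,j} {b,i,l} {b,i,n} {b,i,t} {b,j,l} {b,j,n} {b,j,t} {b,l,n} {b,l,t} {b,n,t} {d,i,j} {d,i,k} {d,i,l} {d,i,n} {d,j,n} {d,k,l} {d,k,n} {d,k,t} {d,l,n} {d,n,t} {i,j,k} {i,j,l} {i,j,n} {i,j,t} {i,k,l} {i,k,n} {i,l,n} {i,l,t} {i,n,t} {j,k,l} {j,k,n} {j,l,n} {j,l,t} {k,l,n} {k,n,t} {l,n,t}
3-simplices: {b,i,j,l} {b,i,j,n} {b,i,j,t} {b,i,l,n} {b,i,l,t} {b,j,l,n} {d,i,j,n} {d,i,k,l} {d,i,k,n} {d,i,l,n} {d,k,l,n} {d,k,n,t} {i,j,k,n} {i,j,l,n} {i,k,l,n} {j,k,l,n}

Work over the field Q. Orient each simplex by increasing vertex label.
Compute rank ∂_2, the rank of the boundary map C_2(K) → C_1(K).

n_0=8 n_1=26 n_2=36 n_3=16  [Q]
∂1: piv[bi,bj,bl,bn,bt,di,dk] rk=7  ker:dj,dl,dn,dt,ij,ik,il,in,it,jk,jl,jn,jt,kl,kn,kt,ln,lt,nt
∂2: piv[bij,bil,bin,bit,bjl,bjn,bjt,bln,blt,bnt,dij,dik,dil,din,dkl,dkn,dkt,dnt,ijk] rk=19  ker:djn,dln,ijl,ijn,ijt,ikl,ikn,iln,ilt,int,jkl,jkn,jln,jlt,kln,knt,lnt
∂3: piv[bijl,bijn,bijt,biln,bilt,bjln,dijn,dikl,dikn,diln,dkln,dknt,ijkn,jkln] rk=14  ker:ijln,ikln
rk∂_2=19

rank∂_2=19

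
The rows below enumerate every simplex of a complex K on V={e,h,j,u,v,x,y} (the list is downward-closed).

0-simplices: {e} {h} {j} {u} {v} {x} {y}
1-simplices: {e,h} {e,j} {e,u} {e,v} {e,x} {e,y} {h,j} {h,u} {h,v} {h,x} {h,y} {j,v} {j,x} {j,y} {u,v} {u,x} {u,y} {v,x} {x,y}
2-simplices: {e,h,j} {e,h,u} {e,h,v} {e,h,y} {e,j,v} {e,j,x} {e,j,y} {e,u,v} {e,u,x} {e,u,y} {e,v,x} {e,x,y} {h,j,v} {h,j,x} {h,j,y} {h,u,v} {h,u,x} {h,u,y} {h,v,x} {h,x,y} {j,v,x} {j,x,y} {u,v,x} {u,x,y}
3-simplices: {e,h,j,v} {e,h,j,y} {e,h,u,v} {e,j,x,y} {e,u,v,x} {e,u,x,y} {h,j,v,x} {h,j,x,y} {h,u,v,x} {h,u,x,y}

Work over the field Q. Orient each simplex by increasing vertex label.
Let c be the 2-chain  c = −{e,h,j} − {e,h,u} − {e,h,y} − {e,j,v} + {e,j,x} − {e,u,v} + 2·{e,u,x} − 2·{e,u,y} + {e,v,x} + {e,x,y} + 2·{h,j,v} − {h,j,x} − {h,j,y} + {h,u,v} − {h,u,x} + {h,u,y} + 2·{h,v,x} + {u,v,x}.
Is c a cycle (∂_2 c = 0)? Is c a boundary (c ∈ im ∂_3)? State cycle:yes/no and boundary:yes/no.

cycle:no boundary:no

n_0=7 n_1=19 n_2=24 n_3=10  [Q]
∂1: piv[eh,ej,eu,ev,ex,ey] rk=6  ker:hj,hu,hv,hx,hy,jv,jx,jy,uv,ux,uy,vx,xy
∂2: piv[ehj,ehu,ehv,ehy,ejv,ejx,ejy,euv,eux,euy,evx,exy,hjx] rk=13  ker:hjv,hjy,huv,hux,huy,hvx,hxy,jvx,jxy,uvx,uxy
∂3: piv[ehjv,ehjy,ehuv,ejxy,euvx,euxy,hjvx,hjxy,huvx,huxy] rk=10
∂2c = −3·{e,h} + {e,j} + 3·{e,v} − 3·{e,x} + 2·{e,y} − {h,j} − {h,v} − {h,y} + {j,v} − {j,y} + {u,v} − {u,y} + 4·{v,x} + {x,y}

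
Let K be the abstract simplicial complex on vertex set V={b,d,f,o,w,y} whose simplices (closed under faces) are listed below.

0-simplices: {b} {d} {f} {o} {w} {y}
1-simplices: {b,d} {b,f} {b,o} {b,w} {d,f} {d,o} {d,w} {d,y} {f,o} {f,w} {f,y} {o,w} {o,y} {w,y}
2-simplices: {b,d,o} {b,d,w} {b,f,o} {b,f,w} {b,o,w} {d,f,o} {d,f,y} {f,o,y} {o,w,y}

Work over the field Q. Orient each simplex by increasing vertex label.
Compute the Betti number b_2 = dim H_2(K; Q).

n_0=6 n_1=14 n_2=9  [Q]
∂1: piv[bd,bf,bo,bw,dy] rk=5  ker:df,do,dw,fo,fw,fy,ow,oy,wy
∂2: piv[bdo,bdw,bfo,bfw,bow,dfo,dfy,foy,owy] rk=9
b_2=(9−9)−0=0

b_2=0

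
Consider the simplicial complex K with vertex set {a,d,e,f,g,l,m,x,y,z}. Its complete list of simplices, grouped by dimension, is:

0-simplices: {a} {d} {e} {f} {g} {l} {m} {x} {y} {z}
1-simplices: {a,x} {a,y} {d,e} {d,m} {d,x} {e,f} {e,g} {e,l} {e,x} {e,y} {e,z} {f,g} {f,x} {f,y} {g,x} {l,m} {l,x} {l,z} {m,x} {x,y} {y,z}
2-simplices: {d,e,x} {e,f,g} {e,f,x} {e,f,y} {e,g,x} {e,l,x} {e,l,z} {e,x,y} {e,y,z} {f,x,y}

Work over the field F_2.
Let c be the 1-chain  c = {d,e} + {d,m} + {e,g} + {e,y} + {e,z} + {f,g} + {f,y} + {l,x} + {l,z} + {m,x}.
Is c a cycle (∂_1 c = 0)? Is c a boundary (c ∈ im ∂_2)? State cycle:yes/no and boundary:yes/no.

n_0=10 n_1=21 n_2=10  [Z2]
∂1: piv[ax,ay,de,dm,dx,ef,eg,el,ez] rk=9  ker:ex,ey,fg,fx,fy,gx,lm,lx,lz,mx,xy,yz
∂2: piv[dex,efg,efx,efy,egx,elx,elz,exy,eyz] rk=9  ker:fxy
∂1c = 0
c vs im∂2: residual ≠ 0 ⇒ not boundary

cycle:yes boundary:no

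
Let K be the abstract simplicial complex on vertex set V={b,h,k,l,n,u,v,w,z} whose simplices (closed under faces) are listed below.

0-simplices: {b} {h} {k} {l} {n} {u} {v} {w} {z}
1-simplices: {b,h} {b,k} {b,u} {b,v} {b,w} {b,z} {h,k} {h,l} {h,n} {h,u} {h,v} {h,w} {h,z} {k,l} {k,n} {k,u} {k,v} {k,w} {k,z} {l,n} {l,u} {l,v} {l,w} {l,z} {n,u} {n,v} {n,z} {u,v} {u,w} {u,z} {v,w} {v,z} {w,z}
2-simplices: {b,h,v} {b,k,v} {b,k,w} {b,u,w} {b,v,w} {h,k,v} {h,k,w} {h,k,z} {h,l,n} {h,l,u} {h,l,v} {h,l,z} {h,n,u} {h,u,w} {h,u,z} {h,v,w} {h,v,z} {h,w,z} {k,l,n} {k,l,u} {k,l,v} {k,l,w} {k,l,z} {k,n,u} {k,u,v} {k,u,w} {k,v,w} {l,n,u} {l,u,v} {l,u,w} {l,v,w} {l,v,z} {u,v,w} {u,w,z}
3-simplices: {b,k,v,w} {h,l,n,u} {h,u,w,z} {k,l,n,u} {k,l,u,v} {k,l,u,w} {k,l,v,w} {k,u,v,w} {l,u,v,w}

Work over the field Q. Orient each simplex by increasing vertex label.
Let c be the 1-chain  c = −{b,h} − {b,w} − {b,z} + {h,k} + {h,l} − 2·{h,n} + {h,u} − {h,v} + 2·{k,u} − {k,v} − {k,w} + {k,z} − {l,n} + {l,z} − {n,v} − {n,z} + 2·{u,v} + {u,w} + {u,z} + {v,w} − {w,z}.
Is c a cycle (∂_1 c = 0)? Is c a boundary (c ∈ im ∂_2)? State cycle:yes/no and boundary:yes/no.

cycle:no boundary:no

n_0=9 n_1=33 n_2=34 n_3=9  [Q]
∂1: piv[bh,bk,bu,bv,bw,bz,hl,hn] rk=8  ker:hk,hu,hv,hw,hz,kl,kn,ku,kv,kw,kz,ln,lu,lv,lw,lz,nu,nv,nz,uv,uw,uz,vw,vz,wz
∂2: piv[bhv,bkv,bkw,buw,bvw,hkv,hkw,hkz,hln,hlu,hlv,hlz,hnu,huw,huz,hvz,hwz,kln,klu,klv,klw,kuv] rk=22  ker:hvw,klz,knu,kuw,kvw,lnu,luv,luw,lvw,lvz,uvw,uwz
∂3: piv[bkvw,hlnu,huwz,klnu,kluv,kluw,klvw,kuvw] rk=8  ker:luvw
∂1c = 3·{b} − {h} + {l} − {n} − {u} − 2·{v} + {w}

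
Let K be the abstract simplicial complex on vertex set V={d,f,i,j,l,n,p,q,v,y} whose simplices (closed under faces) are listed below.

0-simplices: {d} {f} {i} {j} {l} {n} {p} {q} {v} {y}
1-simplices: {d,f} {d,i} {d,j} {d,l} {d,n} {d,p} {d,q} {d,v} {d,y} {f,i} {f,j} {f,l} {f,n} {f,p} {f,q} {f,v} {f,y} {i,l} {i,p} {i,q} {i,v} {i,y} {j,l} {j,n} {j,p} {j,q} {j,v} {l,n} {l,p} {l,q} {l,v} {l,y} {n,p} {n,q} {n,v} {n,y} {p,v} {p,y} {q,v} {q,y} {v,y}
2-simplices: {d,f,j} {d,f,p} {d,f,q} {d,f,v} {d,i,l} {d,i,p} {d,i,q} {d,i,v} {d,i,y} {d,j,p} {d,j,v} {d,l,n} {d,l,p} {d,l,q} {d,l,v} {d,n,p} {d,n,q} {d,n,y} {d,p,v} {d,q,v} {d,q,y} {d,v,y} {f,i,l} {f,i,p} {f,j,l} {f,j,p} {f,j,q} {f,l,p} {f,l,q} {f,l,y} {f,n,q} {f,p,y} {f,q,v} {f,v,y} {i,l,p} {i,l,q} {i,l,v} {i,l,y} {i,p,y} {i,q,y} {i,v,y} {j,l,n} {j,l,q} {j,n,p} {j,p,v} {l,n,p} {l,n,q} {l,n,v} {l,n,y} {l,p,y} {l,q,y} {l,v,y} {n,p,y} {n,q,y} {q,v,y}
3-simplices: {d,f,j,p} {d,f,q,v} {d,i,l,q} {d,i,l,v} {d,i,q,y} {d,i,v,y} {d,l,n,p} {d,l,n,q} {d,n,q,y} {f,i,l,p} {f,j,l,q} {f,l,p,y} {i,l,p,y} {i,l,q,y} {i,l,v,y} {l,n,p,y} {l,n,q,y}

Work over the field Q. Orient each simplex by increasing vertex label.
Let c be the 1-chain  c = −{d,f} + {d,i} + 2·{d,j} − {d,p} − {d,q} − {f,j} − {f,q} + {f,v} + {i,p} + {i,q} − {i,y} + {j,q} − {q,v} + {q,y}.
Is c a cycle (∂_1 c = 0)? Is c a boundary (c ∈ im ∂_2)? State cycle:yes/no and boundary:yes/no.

n_0=10 n_1=41 n_2=55 n_3=17  [Q]
∂1: piv[df,di,dj,dl,dn,dp,dq,dv,dy] rk=9  ker:fi,fj,fl,fn,fp,fq,fv,fy,il,ip,iq,iv,iy,jl,jn,jp,jq,jv,ln,lp,lq,lv,ly,np,nq,nv,ny,pv,py,qv,qy,vy
∂2: piv[dfj,dfp,dfq,dfv,dil,dip,diq,div,diy,djp,djv,dln,dlp,dlq,dlv,dnp,dnq,dny,dpv,dqv,dqy,dvy,fil,fip,fjl,fjq,fly,fnq,fpy,fvy,jln,lnv] rk=32  ker:fjp,flp,flq,fqv,ilp,ilq,ilv,ily,ipy,iqy,ivy,jlq,jnp,jpv,lnp,lnq,lny,lpy,lqy,lvy,npy,nqy,qvy
∂3: piv[dfjp,dfqv,dilq,dilv,diqy,divy,dlnp,dlnq,dnqy,filp,fjlq,flpy,ilpy,ilqy,ilvy,lnpy,lnqy] rk=17
∂1c = 0
c vs im∂2: reduces to 0 ⇒ boundary

cycle:yes boundary:yes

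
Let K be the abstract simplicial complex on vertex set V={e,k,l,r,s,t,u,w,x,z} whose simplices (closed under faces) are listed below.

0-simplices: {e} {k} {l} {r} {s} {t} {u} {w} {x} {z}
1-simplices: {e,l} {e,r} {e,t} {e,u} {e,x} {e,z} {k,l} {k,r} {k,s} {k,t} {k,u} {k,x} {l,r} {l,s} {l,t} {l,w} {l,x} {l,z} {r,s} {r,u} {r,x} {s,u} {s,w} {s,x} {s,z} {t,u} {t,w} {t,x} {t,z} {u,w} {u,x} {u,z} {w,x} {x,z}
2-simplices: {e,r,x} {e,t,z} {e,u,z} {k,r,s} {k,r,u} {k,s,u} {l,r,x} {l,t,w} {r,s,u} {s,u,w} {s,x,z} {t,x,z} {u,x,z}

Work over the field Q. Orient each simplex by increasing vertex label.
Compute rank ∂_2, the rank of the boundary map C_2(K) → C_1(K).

rank∂_2=12

n_0=10 n_1=34 n_2=13  [Q]
∂1: piv[el,er,et,eu,ex,ez,kl,ks,lw] rk=9  ker:kr,kt,ku,kx,lr,ls,lt,lx,lz,rs,ru,rx,su,sw,sx,sz,tu,tw,tx,tz,uw,ux,uz,wx,xz
∂2: piv[erx,etz,euz,krs,kru,ksu,lrx,ltw,suw,sxz,txz,uxz] rk=12  ker:rsu
rk∂_2=12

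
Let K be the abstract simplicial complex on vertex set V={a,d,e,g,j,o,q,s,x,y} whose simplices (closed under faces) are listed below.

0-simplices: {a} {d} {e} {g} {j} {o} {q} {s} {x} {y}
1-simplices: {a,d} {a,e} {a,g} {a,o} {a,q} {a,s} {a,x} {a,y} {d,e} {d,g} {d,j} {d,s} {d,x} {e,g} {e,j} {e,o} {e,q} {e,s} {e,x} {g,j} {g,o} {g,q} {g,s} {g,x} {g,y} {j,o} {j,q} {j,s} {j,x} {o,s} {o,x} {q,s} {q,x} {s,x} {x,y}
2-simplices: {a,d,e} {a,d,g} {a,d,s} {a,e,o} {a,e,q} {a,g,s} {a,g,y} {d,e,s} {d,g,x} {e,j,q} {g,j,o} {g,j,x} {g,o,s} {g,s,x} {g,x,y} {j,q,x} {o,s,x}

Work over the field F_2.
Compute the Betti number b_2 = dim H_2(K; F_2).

n_0=10 n_1=35 n_2=17  [Z2]
∂1: piv[ad,ae,ag,ao,aq,as,ax,ay,dj] rk=9  ker:de,dg,ds,dx,eg,ej,eo,eq,es,ex,gj,go,gq,gs,gx,gy,jo,jq,js,jx,os,ox,qs,qx,sx,xy
∂2: piv[ade,adg,ads,aeo,aeq,ags,agy,des,dgx,ejq,gjo,gjx,gos,gsx,gxy,jqx,osx] rk=17
b_2=(17−17)−0=0

b_2=0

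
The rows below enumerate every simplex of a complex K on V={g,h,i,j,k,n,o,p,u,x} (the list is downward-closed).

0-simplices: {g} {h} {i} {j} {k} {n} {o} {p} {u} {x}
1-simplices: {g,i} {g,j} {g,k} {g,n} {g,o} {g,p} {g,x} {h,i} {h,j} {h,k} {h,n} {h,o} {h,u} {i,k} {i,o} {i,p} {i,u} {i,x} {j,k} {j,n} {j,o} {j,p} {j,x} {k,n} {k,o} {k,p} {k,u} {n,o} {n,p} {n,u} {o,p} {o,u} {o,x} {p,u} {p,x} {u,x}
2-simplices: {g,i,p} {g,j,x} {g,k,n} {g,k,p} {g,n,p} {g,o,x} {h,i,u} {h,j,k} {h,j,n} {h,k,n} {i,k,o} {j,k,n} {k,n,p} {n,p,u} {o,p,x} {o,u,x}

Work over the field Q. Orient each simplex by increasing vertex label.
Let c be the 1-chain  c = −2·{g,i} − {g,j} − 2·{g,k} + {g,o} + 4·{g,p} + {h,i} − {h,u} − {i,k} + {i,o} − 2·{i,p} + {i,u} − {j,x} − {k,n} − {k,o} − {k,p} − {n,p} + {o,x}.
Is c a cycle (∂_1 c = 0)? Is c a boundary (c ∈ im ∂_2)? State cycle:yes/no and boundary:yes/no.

n_0=10 n_1=36 n_2=16  [Q]
∂1: piv[gi,gj,gk,gn,go,gp,gx,hi,hu] rk=9  ker:hj,hk,hn,ho,ik,io,ip,iu,ix,jk,jn,jo,jp,jx,kn,ko,kp,ku,no,np,nu,op,ou,ox,pu,px,ux
∂2: piv[gip,gjx,gkn,gkp,gnp,gox,hiu,hjk,hjn,hkn,iko,npu,opx,oux] rk=14  ker:jkn,knp
∂1c = 0
c vs im∂2: reduces to 0 ⇒ boundary

cycle:yes boundary:yes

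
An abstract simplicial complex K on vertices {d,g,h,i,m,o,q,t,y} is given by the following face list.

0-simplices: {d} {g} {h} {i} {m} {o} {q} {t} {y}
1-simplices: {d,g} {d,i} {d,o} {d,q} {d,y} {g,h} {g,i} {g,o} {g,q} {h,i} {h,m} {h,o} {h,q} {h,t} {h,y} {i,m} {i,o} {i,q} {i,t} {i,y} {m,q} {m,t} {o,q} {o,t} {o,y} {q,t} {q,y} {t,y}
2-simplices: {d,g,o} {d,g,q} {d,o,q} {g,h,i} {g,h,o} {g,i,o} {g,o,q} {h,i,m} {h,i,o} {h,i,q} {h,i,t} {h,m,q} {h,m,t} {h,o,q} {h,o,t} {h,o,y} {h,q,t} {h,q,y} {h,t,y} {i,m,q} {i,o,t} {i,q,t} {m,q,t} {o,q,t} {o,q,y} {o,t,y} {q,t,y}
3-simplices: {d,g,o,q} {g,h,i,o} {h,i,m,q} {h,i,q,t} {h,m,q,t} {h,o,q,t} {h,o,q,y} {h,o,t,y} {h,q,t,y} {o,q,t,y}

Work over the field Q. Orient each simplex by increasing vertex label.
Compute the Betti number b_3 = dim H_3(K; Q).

n_0=9 n_1=28 n_2=27 n_3=10  [Q]
∂1: piv[dg,di,do,dq,dy,gh,hm,ht] rk=8  ker:gi,go,gq,hi,ho,hq,hy,im,io,iq,it,iy,mq,mt,oq,ot,oy,qt,qy,ty
∂2: piv[dgo,dgq,doq,ghi,gho,gio,him,hiq,hit,hmq,hmt,hoq,hot,hoy,hqt,hqy,hty] rk=17  ker:goq,hio,imq,iot,iqt,mqt,oqt,oqy,oty,qty
∂3: piv[dgoq,ghio,himq,hiqt,hmqt,hoqt,hoqy,hoty,hqty] rk=9  ker:oqty
b_3=(10−9)−0=1

b_3=1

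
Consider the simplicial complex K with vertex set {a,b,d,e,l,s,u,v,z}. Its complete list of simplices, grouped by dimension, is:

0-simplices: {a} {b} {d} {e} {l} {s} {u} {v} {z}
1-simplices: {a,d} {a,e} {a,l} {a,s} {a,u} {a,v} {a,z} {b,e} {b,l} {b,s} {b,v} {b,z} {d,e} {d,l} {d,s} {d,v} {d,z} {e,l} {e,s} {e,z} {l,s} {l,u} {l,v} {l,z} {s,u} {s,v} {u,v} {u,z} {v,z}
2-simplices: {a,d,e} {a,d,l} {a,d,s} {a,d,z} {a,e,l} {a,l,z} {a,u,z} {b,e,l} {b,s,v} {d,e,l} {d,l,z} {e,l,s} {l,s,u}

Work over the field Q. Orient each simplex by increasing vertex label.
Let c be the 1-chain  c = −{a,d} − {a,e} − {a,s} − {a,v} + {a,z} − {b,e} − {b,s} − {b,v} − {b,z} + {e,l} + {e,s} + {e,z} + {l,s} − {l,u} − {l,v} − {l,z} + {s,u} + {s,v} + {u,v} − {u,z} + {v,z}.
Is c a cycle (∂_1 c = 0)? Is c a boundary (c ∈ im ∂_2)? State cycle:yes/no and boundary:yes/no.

cycle:no boundary:no

n_0=9 n_1=29 n_2=13  [Q]
∂1: piv[ad,ae,al,as,au,av,az,be] rk=8  ker:bl,bs,bv,bz,de,dl,ds,dv,dz,el,es,ez,ls,lu,lv,lz,su,sv,uv,uz,vz
∂2: piv[ade,adl,ads,adz,ael,alz,auz,bel,bsv,els,lsu] rk=11  ker:del,dlz
∂1c = 3·{a} + 4·{b} − {d} − 5·{e} + 3·{l} − 2·{s} − 2·{v}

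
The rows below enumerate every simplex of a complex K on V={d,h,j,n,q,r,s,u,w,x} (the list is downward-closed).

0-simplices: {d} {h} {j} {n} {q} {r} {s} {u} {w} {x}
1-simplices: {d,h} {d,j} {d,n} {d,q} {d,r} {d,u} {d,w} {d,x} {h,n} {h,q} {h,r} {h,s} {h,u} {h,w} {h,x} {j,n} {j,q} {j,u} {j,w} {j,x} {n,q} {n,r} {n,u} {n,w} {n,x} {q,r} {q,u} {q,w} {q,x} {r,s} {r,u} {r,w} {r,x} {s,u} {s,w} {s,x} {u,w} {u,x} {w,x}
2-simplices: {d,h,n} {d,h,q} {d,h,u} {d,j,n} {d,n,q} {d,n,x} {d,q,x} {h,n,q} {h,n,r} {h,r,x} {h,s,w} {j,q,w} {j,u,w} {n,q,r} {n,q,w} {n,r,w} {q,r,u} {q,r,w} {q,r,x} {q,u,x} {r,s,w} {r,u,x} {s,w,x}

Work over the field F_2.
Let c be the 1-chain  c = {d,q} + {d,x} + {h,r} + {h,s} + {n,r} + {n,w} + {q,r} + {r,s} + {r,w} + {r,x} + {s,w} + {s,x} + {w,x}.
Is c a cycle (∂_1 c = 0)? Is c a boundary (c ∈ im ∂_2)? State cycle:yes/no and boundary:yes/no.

n_0=10 n_1=39 n_2=23  [Z2]
∂1: piv[dh,dj,dn,dq,dr,du,dw,dx,hs] rk=9  ker:hn,hq,hr,hu,hw,hx,jn,jq,ju,jw,jx,nq,nr,nu,nw,nx,qr,qu,qw,qx,rs,ru,rw,rx,su,sw,sx,uw,ux,wx
∂2: piv[dhn,dhq,dhu,djn,dnq,dnx,dqx,hnr,hrx,hsw,jqw,juw,nqr,nqw,nrw,qru,qrx,qux,rsw,swx] rk=20  ker:hnq,qrw,rux
∂1c = 0
c vs im∂2: residual ≠ 0 ⇒ not boundary

cycle:yes boundary:no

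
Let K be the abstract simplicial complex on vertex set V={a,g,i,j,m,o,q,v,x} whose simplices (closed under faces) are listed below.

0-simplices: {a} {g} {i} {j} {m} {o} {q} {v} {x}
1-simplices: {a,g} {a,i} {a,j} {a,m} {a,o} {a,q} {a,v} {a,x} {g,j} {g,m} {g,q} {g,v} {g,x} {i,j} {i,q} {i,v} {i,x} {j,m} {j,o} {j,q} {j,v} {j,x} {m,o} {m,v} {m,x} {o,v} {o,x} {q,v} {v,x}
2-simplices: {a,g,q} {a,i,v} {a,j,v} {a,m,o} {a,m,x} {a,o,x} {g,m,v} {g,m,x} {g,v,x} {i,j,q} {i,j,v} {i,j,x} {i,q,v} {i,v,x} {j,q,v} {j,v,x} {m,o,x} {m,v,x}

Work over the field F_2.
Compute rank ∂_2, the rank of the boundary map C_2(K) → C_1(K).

n_0=9 n_1=29 n_2=18  [Z2]
∂1: piv[ag,ai,aj,am,ao,aq,av,ax] rk=8  ker:gj,gm,gq,gv,gx,ij,iq,iv,ix,jm,jo,jq,jv,jx,mo,mv,mx,ov,ox,qv,vx
∂2: piv[agq,aiv,ajv,amo,amx,aox,gmv,gmx,gvx,ijq,ijv,ijx,iqv,ivx] rk=14  ker:jqv,jvx,mox,mvx
rk∂_2=14

rank∂_2=14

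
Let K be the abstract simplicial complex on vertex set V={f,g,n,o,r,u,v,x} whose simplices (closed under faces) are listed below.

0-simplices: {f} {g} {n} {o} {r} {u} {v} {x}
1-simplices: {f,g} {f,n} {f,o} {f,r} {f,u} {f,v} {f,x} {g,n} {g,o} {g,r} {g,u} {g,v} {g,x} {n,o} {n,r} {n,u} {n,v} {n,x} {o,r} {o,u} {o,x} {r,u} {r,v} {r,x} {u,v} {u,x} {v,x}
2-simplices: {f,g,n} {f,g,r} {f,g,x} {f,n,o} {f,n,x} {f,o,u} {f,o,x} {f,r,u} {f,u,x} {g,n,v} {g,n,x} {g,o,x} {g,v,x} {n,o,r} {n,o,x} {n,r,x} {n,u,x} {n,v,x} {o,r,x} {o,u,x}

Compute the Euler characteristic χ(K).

n_0=8 n_1=27 n_2=20
χ=+8−27+20=1

χ(K)=1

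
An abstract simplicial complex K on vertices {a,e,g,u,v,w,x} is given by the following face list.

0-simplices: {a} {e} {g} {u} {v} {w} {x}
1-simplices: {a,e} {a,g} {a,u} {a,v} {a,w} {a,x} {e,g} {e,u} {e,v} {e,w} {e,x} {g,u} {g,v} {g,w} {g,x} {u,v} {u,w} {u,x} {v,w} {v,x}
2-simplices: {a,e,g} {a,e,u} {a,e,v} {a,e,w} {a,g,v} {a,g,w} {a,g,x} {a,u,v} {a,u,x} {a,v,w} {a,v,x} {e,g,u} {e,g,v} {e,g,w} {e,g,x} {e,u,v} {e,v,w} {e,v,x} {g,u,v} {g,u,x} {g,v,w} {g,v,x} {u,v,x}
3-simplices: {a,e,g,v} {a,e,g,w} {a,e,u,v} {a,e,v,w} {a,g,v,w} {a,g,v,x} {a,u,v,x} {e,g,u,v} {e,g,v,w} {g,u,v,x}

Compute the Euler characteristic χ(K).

χ(K)=0

n_0=7 n_1=20 n_2=23 n_3=10
χ=+7−20+23−10=0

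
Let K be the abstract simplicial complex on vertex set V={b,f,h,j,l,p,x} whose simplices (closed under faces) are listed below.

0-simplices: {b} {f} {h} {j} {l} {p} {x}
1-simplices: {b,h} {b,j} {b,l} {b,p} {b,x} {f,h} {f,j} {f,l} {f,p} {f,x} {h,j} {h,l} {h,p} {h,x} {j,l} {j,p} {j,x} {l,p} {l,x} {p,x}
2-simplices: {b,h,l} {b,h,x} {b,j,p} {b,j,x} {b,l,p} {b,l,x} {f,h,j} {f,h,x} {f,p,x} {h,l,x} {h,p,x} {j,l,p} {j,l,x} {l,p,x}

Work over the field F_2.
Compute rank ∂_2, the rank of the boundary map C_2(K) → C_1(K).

n_0=7 n_1=20 n_2=14  [Z2]
∂1: piv[bh,bj,bl,bp,bx,fh] rk=6  ker:fj,fl,fp,fx,hj,hl,hp,hx,jl,jp,jx,lp,lx,px
∂2: piv[bhl,bhx,bjp,bjx,blp,blx,fhj,fhx,fpx,hpx,jlp,lpx] rk=12  ker:hlx,jlx
rk∂_2=12

rank∂_2=12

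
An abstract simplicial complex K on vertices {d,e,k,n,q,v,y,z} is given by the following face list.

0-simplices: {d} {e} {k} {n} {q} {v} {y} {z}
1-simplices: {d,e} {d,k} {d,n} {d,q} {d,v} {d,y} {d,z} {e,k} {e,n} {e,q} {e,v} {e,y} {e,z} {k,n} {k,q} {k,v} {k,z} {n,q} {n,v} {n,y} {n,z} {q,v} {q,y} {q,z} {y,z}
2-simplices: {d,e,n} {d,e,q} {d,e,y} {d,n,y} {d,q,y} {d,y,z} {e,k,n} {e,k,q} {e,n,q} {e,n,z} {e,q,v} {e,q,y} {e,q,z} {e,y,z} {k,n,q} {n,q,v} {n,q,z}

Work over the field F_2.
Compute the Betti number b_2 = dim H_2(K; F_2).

n_0=8 n_1=25 n_2=17  [Z2]
∂1: piv[de,dk,dn,dq,dv,dy,dz] rk=7  ker:ek,en,eq,ev,ey,ez,kn,kq,kv,kz,nq,nv,ny,nz,qv,qy,qz,yz
∂2: piv[den,deq,dey,dny,dqy,dyz,ekn,ekq,enq,enz,eqv,eqz,eyz,nqv] rk=14  ker:eqy,knq,nqz
b_2=(17−14)−0=3

b_2=3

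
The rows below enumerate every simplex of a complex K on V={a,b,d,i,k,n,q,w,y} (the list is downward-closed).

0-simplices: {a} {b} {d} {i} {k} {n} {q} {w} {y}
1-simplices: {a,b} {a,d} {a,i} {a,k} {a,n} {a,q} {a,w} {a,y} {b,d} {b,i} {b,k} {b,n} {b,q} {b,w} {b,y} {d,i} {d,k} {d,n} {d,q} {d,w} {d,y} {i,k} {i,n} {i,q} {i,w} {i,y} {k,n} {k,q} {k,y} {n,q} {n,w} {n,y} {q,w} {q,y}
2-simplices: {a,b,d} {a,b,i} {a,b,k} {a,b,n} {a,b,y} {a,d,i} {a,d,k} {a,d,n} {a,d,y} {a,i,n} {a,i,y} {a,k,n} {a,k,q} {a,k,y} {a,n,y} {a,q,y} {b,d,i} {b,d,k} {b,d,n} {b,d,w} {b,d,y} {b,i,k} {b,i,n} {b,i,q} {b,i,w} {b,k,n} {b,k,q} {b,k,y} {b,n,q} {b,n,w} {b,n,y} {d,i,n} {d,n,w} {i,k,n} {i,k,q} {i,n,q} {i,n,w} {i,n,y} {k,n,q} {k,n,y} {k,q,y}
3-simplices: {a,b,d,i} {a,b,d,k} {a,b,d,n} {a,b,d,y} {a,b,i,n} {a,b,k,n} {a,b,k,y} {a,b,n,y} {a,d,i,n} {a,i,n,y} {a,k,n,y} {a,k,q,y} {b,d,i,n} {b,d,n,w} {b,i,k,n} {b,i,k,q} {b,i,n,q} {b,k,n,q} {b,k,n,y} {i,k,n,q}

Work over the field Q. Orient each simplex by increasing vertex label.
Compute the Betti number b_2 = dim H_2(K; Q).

n_0=9 n_1=34 n_2=41 n_3=20  [Q]
∂1: piv[ab,ad,ai,ak,an,aq,aw,ay] rk=8  ker:bd,bi,bk,bn,bq,bw,by,di,dk,dn,dq,dw,dy,ik,in,iq,iw,iy,kn,kq,ky,nq,nw,ny,qw,qy
∂2: piv[abd,abi,abk,abn,aby,adi,adk,adn,ady,ain,aiy,akn,akq,aky,any,aqy,bdw,bik,biq,biw,bkq,bnq,bnw] rk=23  ker:bdi,bdk,bdn,bdy,bin,bkn,bky,bny,din,dnw,ikn,ikq,inq,inw,iny,knq,kny,kqy
∂3: piv[abdi,abdk,abdn,abdy,abin,abkn,abky,abny,adin,ainy,akny,akqy,bdnw,bikn,bikq,binq,bknq] rk=17  ker:bdin,bkny,iknq
b_2=(41−23)−17=1

b_2=1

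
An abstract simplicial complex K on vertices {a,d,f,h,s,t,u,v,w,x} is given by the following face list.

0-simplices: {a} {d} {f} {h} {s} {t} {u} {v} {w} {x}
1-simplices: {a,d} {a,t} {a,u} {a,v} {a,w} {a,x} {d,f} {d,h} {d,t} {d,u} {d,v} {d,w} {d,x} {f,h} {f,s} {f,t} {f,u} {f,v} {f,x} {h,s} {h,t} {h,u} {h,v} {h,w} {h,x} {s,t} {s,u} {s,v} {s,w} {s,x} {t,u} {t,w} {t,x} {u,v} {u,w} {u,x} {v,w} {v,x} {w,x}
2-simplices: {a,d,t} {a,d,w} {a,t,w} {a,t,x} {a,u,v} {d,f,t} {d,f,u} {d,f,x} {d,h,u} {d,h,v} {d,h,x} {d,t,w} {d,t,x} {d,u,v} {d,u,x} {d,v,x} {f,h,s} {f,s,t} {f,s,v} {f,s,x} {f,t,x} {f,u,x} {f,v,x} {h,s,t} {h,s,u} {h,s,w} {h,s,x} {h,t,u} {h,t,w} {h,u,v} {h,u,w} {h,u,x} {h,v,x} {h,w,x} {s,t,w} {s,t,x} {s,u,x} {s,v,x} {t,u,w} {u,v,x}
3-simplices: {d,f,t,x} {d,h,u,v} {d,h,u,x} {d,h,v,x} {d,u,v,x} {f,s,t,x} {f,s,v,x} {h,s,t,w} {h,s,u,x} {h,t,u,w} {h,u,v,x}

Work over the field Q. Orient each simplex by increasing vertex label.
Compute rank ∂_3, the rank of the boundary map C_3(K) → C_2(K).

n_0=10 n_1=39 n_2=40 n_3=11  [Q]
∂1: piv[ad,at,au,av,aw,ax,df,dh,fs] rk=9  ker:dt,du,dv,dw,dx,fh,ft,fu,fv,fx,hs,ht,hu,hv,hw,hx,st,su,sv,sw,sx,tu,tw,tx,uv,uw,ux,vw,vx,wx
∂2: piv[adt,adw,atw,atx,auv,dft,dfu,dfx,dhu,dhv,dhx,dtx,duv,dux,dvx,fhs,fst,fsv,fsx,fvx,hst,hsu,hsw,hsx,htu,htw,huw,hwx] rk=28  ker:dtw,ftx,fux,huv,hux,hvx,stw,stx,sux,svx,tuw,uvx
∂3: piv[dftx,dhuv,dhux,dhvx,duvx,fstx,fsvx,hstw,hsux,htuw] rk=10  ker:huvx
rk∂_3=10

rank∂_3=10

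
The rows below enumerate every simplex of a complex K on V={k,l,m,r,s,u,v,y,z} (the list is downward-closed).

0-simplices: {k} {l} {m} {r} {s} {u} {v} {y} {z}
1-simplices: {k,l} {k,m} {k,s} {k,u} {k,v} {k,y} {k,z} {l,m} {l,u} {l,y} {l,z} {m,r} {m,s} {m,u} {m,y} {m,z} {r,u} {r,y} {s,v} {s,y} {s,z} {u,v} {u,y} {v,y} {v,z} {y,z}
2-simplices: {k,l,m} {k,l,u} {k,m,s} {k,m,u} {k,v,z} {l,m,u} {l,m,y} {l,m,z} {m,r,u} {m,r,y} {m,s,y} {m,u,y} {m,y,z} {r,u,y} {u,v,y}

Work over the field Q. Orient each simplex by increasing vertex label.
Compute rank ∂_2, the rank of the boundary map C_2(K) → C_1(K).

rank∂_2=13

n_0=9 n_1=26 n_2=15  [Q]
∂1: piv[kl,km,ks,ku,kv,ky,kz,mr] rk=8  ker:lm,lu,ly,lz,ms,mu,my,mz,ru,ry,sv,sy,sz,uv,uy,vy,vz,yz
∂2: piv[klm,klu,kms,kmu,kvz,lmy,lmz,mru,mry,msy,muy,myz,uvy] rk=13  ker:lmu,ruy
rk∂_2=13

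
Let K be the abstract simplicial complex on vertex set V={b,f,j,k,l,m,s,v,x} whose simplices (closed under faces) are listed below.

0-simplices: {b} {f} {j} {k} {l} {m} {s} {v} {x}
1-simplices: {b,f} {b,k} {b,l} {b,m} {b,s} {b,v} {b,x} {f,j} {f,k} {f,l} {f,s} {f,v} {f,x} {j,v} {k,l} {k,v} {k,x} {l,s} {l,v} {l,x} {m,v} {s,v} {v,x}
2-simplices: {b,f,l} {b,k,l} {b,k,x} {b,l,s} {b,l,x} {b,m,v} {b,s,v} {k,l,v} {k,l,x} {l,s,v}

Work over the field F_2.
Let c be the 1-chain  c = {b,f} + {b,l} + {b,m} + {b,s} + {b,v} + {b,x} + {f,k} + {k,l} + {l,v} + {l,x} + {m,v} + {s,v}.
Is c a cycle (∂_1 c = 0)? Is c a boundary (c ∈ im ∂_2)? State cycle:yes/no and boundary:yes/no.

cycle:yes boundary:no

n_0=9 n_1=23 n_2=10  [Z2]
∂1: piv[bf,bk,bl,bm,bs,bv,bx,fj] rk=8  ker:fk,fl,fs,fv,fx,jv,kl,kv,kx,ls,lv,lx,mv,sv,vx
∂2: piv[bfl,bkl,bkx,bls,blx,bmv,bsv,klv,lsv] rk=9  ker:klx
∂1c = 0
c vs im∂2: residual ≠ 0 ⇒ not boundary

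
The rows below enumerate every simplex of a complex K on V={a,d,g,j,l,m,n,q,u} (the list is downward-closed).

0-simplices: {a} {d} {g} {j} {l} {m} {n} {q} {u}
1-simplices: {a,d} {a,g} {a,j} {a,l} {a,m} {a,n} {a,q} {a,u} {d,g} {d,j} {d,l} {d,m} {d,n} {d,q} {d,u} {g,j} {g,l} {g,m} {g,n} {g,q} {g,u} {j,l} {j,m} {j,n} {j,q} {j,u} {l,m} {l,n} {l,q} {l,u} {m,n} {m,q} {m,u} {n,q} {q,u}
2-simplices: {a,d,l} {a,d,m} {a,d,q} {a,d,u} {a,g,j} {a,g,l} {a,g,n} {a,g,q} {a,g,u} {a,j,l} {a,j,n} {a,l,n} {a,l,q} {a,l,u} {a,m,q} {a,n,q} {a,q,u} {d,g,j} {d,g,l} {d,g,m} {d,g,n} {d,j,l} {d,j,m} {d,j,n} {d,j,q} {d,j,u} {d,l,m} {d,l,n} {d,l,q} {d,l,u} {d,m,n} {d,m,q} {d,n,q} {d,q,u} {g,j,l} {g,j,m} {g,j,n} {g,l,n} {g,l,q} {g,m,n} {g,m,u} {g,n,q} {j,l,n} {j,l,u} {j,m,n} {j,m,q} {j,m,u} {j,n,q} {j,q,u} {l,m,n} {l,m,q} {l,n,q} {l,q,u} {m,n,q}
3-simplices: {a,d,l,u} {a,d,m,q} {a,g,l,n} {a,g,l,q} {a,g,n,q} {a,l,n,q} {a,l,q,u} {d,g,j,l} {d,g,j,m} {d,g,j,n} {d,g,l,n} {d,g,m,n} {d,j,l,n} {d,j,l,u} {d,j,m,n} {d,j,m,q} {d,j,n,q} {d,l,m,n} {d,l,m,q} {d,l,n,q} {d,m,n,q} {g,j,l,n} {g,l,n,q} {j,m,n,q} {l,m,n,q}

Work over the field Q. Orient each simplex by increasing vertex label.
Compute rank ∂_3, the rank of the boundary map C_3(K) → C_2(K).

n_0=9 n_1=35 n_2=54 n_3=25  [Q]
∂1: piv[ad,ag,aj,al,am,an,aq,au] rk=8  ker:dg,dj,dl,dm,dn,dq,du,gj,gl,gm,gn,gq,gu,jl,jm,jn,jq,ju,lm,ln,lq,lu,mn,mq,mu,nq,qu
∂2: piv[adl,adm,adq,adu,agj,agl,agn,agq,agu,ajl,ajn,aln,alq,alu,amq,anq,aqu,dgj,dgl,dgm,dgn,djm,djq,dju,dlm,dmn,gmu] rk=27  ker:djl,djn,dln,dlq,dlu,dmq,dnq,dqu,gjl,gjm,gjn,gln,glq,gmn,gnq,jln,jlu,jmn,jmq,jmu,jnq,jqu,lmn,lmq,lnq,lqu,mnq
∂3: piv[adlu,admq,agln,aglq,agnq,alnq,alqu,dgjl,dgjm,dgjn,dgln,dgmn,djln,djlu,djmn,djmq,djnq,dlmn,dlmq,dlnq,dmnq] rk=21  ker:gjln,glnq,jmnq,lmnq
rk∂_3=21

rank∂_3=21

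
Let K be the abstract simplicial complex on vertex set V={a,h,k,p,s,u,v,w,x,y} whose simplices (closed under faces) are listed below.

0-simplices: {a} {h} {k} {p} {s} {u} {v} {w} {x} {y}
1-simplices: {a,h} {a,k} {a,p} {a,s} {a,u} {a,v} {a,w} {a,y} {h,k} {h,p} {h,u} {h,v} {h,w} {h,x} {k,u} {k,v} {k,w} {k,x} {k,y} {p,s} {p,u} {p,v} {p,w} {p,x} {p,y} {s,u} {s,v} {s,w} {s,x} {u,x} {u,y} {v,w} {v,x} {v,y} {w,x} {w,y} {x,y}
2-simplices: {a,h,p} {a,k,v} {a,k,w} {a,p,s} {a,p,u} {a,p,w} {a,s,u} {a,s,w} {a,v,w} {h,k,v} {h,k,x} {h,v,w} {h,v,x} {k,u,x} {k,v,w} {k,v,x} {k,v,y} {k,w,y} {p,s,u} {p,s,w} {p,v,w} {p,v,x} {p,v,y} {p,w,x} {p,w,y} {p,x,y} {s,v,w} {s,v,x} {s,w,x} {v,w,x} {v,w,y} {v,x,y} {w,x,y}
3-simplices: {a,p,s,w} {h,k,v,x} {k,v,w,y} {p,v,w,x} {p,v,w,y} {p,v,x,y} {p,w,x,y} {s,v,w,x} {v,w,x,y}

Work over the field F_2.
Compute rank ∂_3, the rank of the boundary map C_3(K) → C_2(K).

n_0=10 n_1=37 n_2=33 n_3=9  [Z2]
∂1: piv[ah,ak,ap,as,au,av,aw,ay,hx] rk=9  ker:hk,hp,hu,hv,hw,ku,kv,kw,kx,ky,ps,pu,pv,pw,px,py,su,sv,sw,sx,ux,uy,vw,vx,vy,wx,wy,xy
∂2: piv[ahp,akv,akw,aps,apu,apw,asu,asw,avw,hkv,hkx,hvw,hvx,kux,kvy,kwy,pvw,pvx,pvy,pwx,pxy,svw,svx] rk=23  ker:kvw,kvx,psu,psw,pwy,swx,vwx,vwy,vxy,wxy
∂3: piv[apsw,hkvx,kvwy,pvwx,pvwy,pvxy,pwxy,svwx] rk=8  ker:vwxy
rk∂_3=8

rank∂_3=8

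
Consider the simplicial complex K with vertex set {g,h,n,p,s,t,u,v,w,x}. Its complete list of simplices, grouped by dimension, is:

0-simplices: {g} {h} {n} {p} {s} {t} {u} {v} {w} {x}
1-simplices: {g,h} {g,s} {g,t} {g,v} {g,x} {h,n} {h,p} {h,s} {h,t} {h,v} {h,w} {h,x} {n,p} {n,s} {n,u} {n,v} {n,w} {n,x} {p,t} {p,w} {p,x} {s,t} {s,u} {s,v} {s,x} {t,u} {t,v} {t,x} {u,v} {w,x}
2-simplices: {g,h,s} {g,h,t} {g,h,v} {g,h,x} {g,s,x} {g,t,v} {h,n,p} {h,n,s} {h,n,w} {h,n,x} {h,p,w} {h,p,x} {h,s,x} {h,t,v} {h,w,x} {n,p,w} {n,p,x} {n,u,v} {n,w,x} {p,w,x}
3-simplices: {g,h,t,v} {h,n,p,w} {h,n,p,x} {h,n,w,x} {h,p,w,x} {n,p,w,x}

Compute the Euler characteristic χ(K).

χ(K)=-6

n_0=10 n_1=30 n_2=20 n_3=6
χ=+10−30+20−6=-6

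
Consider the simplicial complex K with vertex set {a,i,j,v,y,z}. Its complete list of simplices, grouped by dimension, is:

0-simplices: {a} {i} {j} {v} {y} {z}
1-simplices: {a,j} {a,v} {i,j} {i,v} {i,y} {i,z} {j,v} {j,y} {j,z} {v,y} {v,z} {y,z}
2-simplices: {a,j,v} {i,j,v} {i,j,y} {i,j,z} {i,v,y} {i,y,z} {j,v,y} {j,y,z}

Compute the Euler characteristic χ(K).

n_0=6 n_1=12 n_2=8
χ=+6−12+8=2

χ(K)=2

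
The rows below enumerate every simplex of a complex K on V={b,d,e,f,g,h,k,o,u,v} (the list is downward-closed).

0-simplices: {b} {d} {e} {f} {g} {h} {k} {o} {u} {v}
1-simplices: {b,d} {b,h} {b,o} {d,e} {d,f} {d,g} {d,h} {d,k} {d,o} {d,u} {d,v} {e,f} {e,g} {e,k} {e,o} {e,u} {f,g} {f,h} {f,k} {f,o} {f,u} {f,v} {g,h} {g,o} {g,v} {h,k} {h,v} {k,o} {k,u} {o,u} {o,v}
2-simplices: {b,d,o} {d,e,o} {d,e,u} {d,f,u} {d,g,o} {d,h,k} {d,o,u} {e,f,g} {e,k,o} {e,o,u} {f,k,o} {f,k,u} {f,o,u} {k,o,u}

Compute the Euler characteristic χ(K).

n_0=10 n_1=31 n_2=14
χ=+10−31+14=-7

χ(K)=-7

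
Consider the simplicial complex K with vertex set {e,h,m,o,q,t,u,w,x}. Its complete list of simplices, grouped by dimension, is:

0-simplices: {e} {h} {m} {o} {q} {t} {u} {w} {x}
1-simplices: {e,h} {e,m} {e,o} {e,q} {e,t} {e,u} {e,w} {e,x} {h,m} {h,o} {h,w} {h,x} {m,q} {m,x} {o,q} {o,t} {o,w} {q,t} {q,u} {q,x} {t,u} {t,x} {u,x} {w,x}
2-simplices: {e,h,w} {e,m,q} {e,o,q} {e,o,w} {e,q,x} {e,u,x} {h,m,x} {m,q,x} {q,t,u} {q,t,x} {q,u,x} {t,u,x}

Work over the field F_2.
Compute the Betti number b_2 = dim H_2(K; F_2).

b_2=1

n_0=9 n_1=24 n_2=12  [Z2]
∂1: piv[eh,em,eo,eq,et,eu,ew,ex] rk=8  ker:hm,ho,hw,hx,mq,mx,oq,ot,ow,qt,qu,qx,tu,tx,ux,wx
∂2: piv[ehw,emq,eoq,eow,eqx,eux,hmx,mqx,qtu,qtx,qux] rk=11  ker:tux
b_2=(12−11)−0=1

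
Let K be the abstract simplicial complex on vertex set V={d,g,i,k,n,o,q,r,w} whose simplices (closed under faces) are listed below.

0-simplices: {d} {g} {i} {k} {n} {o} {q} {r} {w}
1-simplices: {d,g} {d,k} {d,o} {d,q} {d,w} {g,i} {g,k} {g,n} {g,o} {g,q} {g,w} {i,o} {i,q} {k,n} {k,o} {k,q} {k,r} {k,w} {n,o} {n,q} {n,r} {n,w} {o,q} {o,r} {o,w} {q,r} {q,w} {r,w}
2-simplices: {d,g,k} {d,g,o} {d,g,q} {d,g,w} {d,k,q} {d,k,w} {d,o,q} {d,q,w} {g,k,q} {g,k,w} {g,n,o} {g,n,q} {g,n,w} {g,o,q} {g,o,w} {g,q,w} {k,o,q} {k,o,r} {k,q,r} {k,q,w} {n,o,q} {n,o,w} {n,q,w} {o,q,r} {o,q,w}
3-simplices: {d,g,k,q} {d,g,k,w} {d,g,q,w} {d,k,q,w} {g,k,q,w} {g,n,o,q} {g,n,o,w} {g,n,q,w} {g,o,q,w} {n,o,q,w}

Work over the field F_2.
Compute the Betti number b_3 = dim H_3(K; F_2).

b_3=2

n_0=9 n_1=28 n_2=25 n_3=10  [Z2]
∂1: piv[dg,dk,do,dq,dw,gi,gn,kr] rk=8  ker:gk,go,gq,gw,io,iq,kn,ko,kq,kw,no,nq,nr,nw,oq,or,ow,qr,qw,rw
∂2: piv[dgk,dgo,dgq,dgw,dkq,dkw,doq,dqw,gno,gnq,gnw,gow,koq,kor,kqr] rk=15  ker:gkq,gkw,goq,gqw,kqw,noq,now,nqw,oqr,oqw
∂3: piv[dgkq,dgkw,dgqw,dkqw,gnoq,gnow,gnqw,goqw] rk=8  ker:gkqw,noqw
b_3=(10−8)−0=2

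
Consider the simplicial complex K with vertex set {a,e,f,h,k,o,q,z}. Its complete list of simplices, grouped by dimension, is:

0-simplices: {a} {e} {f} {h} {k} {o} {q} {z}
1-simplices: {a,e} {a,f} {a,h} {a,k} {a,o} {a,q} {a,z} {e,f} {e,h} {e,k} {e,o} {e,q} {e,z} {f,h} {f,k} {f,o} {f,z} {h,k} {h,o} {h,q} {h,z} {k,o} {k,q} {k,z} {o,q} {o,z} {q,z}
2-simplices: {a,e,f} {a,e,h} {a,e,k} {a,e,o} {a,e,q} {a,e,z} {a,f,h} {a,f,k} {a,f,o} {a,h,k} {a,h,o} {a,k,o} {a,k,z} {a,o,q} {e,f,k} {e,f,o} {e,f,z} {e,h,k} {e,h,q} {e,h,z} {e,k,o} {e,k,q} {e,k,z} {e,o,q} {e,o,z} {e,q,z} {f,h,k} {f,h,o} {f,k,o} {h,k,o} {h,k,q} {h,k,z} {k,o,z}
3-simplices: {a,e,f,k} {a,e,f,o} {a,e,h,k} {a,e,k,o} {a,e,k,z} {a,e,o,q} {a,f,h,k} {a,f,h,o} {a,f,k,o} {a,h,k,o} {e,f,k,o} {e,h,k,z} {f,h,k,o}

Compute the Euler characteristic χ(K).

χ(K)=1

n_0=8 n_1=27 n_2=33 n_3=13
χ=+8−27+33−13=1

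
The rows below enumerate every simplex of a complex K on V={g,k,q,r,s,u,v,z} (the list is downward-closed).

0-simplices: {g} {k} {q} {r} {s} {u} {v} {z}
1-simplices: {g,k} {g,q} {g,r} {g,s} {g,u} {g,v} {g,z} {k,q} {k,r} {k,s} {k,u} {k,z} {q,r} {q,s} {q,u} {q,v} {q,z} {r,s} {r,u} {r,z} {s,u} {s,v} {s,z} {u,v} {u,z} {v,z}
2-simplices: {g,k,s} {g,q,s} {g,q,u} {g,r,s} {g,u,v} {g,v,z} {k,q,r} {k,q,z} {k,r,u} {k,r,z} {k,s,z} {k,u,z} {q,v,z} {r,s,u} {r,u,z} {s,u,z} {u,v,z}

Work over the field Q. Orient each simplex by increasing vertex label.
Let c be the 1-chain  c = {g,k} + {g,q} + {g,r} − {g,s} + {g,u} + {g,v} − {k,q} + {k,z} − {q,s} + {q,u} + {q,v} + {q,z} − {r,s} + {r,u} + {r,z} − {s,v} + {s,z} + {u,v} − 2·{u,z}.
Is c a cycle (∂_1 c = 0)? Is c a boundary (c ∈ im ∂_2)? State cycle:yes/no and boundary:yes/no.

cycle:no boundary:no

n_0=8 n_1=26 n_2=17  [Q]
∂1: piv[gk,gq,gr,gs,gu,gv,gz] rk=7  ker:kq,kr,ks,ku,kz,qr,qs,qu,qv,qz,rs,ru,rz,su,sv,sz,uv,uz,vz
∂2: piv[gks,gqs,gqu,grs,guv,gvz,kqr,kqz,kru,krz,ksz,kuz,qvz,rsu,suz,uvz] rk=16  ker:ruz
∂1c = −4·{g} + {k} − 2·{q} − 3·{s} + 4·{u} + 2·{v} + 2·{z}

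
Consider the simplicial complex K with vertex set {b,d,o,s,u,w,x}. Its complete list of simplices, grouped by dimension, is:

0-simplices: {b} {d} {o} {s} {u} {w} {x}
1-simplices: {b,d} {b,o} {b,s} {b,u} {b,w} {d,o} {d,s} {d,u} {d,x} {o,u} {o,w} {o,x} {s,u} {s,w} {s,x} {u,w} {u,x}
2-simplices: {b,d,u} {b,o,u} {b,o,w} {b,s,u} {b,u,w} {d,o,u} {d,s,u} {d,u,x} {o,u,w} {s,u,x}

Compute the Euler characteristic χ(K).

χ(K)=0

n_0=7 n_1=17 n_2=10
χ=+7−17+10=0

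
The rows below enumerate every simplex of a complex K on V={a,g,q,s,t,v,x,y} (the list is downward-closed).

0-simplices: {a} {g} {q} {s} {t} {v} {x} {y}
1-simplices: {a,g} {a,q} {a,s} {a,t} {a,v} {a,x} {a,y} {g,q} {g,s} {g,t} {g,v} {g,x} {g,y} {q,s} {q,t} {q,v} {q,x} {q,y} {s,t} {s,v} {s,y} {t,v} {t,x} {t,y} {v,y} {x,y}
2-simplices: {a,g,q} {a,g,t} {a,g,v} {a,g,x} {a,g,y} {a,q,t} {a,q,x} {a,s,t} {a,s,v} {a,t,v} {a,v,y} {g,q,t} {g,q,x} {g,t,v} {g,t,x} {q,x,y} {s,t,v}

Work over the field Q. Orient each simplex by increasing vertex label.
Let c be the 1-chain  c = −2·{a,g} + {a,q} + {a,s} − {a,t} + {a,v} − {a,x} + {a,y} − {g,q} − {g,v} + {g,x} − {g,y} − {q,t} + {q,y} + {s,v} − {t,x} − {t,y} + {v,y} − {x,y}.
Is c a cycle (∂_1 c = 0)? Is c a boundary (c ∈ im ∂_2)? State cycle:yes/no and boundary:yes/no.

n_0=8 n_1=26 n_2=17  [Q]
∂1: piv[ag,aq,as,at,av,ax,ay] rk=7  ker:gq,gs,gt,gv,gx,gy,qs,qt,qv,qx,qy,st,sv,sy,tv,tx,ty,vy,xy
∂2: piv[agq,agt,agv,agx,agy,aqt,aqx,ast,asv,atv,avy,gtx,qxy] rk=13  ker:gqt,gqx,gtv,stv
∂1c = 0
c vs im∂2: residual ≠ 0 ⇒ not boundary

cycle:yes boundary:no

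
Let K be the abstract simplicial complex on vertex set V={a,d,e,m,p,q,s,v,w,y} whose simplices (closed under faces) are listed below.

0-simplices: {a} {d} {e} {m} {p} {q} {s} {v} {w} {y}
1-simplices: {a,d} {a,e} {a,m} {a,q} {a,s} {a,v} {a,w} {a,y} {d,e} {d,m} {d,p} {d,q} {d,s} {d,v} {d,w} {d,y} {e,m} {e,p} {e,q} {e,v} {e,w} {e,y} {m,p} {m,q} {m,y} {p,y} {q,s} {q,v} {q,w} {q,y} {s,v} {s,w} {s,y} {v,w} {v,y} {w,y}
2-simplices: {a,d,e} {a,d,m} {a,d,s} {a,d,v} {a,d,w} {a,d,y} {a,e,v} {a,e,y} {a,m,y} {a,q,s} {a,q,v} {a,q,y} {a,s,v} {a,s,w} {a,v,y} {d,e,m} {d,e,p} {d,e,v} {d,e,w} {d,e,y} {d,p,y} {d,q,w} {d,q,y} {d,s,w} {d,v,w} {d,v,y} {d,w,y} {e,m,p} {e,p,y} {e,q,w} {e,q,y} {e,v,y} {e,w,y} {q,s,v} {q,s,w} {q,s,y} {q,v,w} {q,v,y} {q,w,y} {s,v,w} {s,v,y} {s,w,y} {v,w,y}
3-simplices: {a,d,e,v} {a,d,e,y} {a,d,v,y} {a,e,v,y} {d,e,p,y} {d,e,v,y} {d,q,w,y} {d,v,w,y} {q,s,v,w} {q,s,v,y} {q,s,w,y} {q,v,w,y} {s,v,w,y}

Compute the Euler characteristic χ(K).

χ(K)=4

n_0=10 n_1=36 n_2=43 n_3=13
χ=+10−36+43−13=4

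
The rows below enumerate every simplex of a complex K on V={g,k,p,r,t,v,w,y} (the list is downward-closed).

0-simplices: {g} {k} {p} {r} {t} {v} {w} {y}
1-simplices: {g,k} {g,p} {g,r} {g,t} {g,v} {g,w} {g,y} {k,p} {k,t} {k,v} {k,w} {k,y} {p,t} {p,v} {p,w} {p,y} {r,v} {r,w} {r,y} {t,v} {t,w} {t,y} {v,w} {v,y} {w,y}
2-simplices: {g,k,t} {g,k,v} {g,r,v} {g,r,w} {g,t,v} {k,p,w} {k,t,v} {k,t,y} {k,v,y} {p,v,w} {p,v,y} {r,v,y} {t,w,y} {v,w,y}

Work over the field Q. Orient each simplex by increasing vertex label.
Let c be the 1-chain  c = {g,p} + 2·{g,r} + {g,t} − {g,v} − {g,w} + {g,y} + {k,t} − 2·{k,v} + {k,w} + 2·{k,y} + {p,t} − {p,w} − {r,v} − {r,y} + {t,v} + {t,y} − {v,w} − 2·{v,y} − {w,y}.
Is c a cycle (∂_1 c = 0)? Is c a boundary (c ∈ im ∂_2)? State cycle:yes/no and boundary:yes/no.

n_0=8 n_1=25 n_2=14  [Q]
∂1: piv[gk,gp,gr,gt,gv,gw,gy] rk=7  ker:kp,kt,kv,kw,ky,pt,pv,pw,py,rv,rw,ry,tv,tw,ty,vw,vy,wy
∂2: piv[gkt,gkv,grv,grw,gtv,kpw,kty,kvy,pvw,pvy,rvy,twy,vwy] rk=13  ker:ktv
∂1c = −3·{g} − 2·{k} + {p} + 4·{r} + {t} − {w}

cycle:no boundary:no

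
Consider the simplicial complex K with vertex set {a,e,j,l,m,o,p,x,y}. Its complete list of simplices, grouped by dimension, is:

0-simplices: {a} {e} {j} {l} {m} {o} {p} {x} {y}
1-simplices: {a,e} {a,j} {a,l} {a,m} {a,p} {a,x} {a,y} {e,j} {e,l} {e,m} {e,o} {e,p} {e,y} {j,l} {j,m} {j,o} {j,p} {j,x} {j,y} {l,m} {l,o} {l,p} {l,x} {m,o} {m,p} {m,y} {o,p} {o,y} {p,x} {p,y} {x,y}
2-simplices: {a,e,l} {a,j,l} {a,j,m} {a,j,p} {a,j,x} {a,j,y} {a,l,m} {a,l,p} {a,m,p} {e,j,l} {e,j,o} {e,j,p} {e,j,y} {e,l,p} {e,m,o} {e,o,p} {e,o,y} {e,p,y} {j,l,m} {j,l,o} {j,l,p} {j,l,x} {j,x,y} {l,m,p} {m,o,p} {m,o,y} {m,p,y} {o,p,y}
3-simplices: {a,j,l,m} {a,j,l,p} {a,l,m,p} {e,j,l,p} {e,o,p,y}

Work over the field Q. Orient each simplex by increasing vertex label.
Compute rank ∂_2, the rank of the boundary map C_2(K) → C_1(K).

rank∂_2=22

n_0=9 n_1=31 n_2=28 n_3=5  [Q]
∂1: piv[ae,aj,al,am,ap,ax,ay,eo] rk=8  ker:ej,el,em,ep,ey,jl,jm,jo,jp,jx,jy,lm,lo,lp,lx,mo,mp,my,op,oy,px,py,xy
∂2: piv[ael,ajl,ajm,ajp,ajx,ajy,alm,alp,amp,ejl,ejo,ejp,ejy,emo,eop,eoy,epy,jlo,jlx,jxy,mop,moy] rk=22  ker:elp,jlm,jlp,lmp,mpy,opy
∂3: piv[ajlm,ajlp,almp,ejlp,eopy] rk=5
rk∂_2=22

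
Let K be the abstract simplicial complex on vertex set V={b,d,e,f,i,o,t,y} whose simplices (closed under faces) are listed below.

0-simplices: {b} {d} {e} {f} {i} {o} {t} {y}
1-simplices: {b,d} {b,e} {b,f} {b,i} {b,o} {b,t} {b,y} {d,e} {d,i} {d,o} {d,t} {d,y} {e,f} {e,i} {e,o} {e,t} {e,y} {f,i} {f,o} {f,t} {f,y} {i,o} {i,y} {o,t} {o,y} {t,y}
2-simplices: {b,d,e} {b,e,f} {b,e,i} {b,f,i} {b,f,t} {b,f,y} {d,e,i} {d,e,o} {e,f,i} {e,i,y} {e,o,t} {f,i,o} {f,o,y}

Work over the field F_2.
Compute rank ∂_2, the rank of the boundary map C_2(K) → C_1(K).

rank∂_2=12

n_0=8 n_1=26 n_2=13  [Z2]
∂1: piv[bd,be,bf,bi,bo,bt,by] rk=7  ker:de,di,do,dt,dy,ef,ei,eo,et,ey,fi,fo,ft,fy,io,iy,ot,oy,ty
∂2: piv[bde,bef,bei,bfi,bft,bfy,dei,deo,eiy,eot,fio,foy] rk=12  ker:efi
rk∂_2=12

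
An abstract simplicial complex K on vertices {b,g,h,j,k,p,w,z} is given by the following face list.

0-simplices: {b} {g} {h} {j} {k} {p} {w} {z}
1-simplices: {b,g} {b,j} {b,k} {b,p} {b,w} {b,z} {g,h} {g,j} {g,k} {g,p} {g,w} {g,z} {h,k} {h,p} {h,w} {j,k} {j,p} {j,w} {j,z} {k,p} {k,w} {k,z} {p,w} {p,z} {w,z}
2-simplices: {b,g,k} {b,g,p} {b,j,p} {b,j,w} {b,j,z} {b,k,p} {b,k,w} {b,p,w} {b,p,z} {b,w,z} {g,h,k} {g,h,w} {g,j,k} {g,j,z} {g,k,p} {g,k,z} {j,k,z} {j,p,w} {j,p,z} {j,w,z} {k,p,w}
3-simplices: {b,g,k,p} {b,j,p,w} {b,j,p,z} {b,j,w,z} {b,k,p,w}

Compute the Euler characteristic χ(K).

χ(K)=-1

n_0=8 n_1=25 n_2=21 n_3=5
χ=+8−25+21−5=-1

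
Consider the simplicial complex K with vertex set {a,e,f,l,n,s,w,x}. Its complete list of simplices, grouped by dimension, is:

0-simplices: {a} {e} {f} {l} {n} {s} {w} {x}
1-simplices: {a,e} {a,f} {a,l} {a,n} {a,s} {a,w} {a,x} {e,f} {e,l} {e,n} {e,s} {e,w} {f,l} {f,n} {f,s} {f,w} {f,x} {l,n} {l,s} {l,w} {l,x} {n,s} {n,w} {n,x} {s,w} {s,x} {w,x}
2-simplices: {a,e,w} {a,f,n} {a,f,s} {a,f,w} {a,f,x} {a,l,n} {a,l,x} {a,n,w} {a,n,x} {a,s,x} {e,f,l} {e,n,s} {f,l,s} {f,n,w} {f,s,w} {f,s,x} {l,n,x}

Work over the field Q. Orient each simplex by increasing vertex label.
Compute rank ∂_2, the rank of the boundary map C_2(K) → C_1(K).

rank∂_2=14

n_0=8 n_1=27 n_2=17  [Q]
∂1: piv[ae,af,al,an,as,aw,ax] rk=7  ker:ef,el,en,es,ew,fl,fn,fs,fw,fx,ln,ls,lw,lx,ns,nw,nx,sw,sx,wx
∂2: piv[aew,afn,afs,afw,afx,aln,alx,anw,anx,asx,efl,ens,fls,fsw] rk=14  ker:fnw,fsx,lnx
rk∂_2=14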